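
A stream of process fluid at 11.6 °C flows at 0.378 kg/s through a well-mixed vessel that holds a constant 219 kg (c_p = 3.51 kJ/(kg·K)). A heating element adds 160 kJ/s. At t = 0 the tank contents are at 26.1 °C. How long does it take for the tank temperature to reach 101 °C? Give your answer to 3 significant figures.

M c_p dT/dt = ṁ c_p (T_in − T) + Q̇.
τ = M/ṁ = 579.37 s; T_ss = T_in + Q̇/(ṁ c_p) = 132.19 °C.
T(t) = T_ss + (T₀ − T_ss) e^(−t/τ). Set T = 101:
e^(−t/τ) = (101 − 132.19)/(26.1 − 132.19) = 0.29401
t = −579.37 · ln(0.29401) = 709.22 s.

709 s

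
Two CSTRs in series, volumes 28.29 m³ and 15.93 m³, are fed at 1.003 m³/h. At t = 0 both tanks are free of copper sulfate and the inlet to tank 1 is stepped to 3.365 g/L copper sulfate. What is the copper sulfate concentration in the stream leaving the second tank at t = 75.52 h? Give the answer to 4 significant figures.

Species balance on tank i: dCᵢ/dt = (Cᵢ₋₁ − Cᵢ)/τᵢ with τᵢ = Vᵢ/Q.
τ₁ = 28.29/1.003 = 28.2054 h; τ₂ = 15.93/1.003 = 15.8824 h.
Tank 1: C₁ = C_in(1 − e^(−t/τ₁)). Tank 2 (τ₁ ≠ τ₂): C₂ = C_in[1 − (τ₁ e^(−t/τ₁) − τ₂ e^(−t/τ₂))/(τ₁ − τ₂)].
At t = 75.52: e^(−t/τ₁) = 0.0687346, e^(−t/τ₂) = 0.00860886.
C₂ = 3.365·[1 − (28.2054·0.0687346 − 15.8824·0.00860886)/(12.3230)] = 3.365·0.853773 = 2.87295 g/L.

2.873 g/L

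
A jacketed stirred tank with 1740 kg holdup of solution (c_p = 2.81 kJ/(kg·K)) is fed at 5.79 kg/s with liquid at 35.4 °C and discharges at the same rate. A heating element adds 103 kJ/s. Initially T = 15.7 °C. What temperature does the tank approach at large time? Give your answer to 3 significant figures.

M c_p dT/dt = ṁ c_p (T_in − T) + Q̇.
At steady state dT/dt = 0 ⇒ T_ss = T_in + Q̇/(ṁ c_p) = 35.4 + 103/(5.79·2.81) = 41.731 °C.

41.7 °C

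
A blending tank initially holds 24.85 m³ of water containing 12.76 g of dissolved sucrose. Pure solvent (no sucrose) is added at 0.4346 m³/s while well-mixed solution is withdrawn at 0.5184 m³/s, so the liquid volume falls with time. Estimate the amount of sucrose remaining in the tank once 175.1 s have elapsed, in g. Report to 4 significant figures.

0.05097 g

Let m(t) be the amount of sucrose. Volume: V(t) = V₀ + (Q_in − Q_out) t = 24.85 − 0.0838000 t; V(175.1) = 10.1766 m³.
Species balance (pure solvent in): dm/dt = −Q_out · m/V(t).
Separate: dm/m = −Q_out dt/V(t) ⇒ ln(m/m₀) = −(Q_out/(Q_in−Q_out)) ln(V/V₀).
m = m₀ (V₀/V)^(Q_out/(Q_in−Q_out)) = 12.76 × (24.85/10.1766)^(-6.18616) = 0.0509725 g.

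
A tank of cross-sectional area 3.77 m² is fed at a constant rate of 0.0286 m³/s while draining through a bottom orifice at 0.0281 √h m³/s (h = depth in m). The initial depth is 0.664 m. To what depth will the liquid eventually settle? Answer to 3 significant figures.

1.04 m

Level balance: A dh/dt = 0.0286 − 0.0281 √h. Setting dh/dt = 0:
Q_in = 0.0281 √h_ss ⇒ √h_ss = 0.0286/0.0281 = 1.0178.
h_ss = 1.0178² = 1.0359 m. (Since h₀ = 0.664 m < h_ss, the level will rise toward this value.)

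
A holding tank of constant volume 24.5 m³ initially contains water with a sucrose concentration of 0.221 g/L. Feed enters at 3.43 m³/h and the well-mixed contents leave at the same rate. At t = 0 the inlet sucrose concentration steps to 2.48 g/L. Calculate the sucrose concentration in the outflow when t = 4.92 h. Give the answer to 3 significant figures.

1.35 g/L

Species balance on the tank: V dC/dt = Q(C_in − C).
So dC/dt = (C_in − C)/τ with τ = V/Q = 24.5/3.43 = 7.1429 h.
Solution: C(t) = C_in + (C₀ − C_in) e^(−t/τ).
C(4.92) = 2.48 + (0.221 − 2.48)·e^(−4.92/7.1429) = 2.48 + (-2.2590)·0.50218 = 1.3456 g/L.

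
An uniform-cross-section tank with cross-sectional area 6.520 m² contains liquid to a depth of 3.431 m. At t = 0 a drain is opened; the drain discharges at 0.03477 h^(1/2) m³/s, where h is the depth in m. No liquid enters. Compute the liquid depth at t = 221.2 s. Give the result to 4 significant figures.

Volume balance on the tank: A dh/dt = −0.03477 √h.
Separate and integrate: 2(√h − √h₀) = −(0.03477/A) t.
√h = √3.431 − 0.03477·221.2/(2·6.520) = 1.85230 − 0.589810 = 1.26249.
h = 1.26249² = 1.59387 m.

1.594 m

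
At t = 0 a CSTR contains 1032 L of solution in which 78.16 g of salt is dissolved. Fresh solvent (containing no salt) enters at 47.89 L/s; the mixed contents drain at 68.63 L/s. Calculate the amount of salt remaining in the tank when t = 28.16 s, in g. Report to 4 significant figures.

4.939 g

Total volume: dV/dt = Q_in − Q_out = -20.7400 L/s, so V(t) = 1032 − 20.7400 t and V(28.16) = 447.962 L.
Species balance (pure solvent in): dm/dt = −Q_out · m/V(t).
dm/m = −Q_out dt/(V₀ − 20.7400 t); integrating gives ln(m/m₀) = −(Q_out/(Q_in−Q_out)) ln(V/V₀).
m = m₀ (V₀/V)^(Q_out/(Q_in−Q_out)) = 78.16 × (1032/447.962)^(-3.30906) = 4.93913 g.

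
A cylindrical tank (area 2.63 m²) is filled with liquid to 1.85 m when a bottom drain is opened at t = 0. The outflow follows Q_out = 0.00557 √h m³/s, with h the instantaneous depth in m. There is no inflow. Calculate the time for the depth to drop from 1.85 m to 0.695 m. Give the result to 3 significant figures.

A dh/dt = −Q_out = −0.00557 √h.
This is separable: 2 d(√h)/dt = −0.00557/A, so √h = √h₀ − (0.00557/(2A)) t.
t = 2A(√h₀ − √h)/0.00557 = 2·2.63·(√1.85 − √0.695)/0.00557
  = 5.2600 × (1.3601 − 0.83367) / 0.00557 = 497.18 s.

497 s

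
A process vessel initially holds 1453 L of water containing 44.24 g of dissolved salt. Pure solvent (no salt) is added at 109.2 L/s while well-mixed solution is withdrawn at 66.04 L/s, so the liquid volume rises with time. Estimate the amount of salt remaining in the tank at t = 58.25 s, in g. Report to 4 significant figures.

9.514 g

Let m(t) be the amount of salt. Volume: V(t) = V₀ + (Q_in − Q_out) t = 1453 + 43.1600 t; V(58.25) = 3967.07 L.
No salt enters, so dm/dt = −Q_out · (m/V).
dm/m = −Q_out dt/(V₀ + 43.1600 t); integrating gives ln(m/m₀) = −(Q_out/(Q_in−Q_out)) ln(V/V₀).
m = m₀ (V₀/V)^(Q_out/(Q_in−Q_out)) = 44.24 × (1453/3967.07)^(1.53012) = 9.51415 g.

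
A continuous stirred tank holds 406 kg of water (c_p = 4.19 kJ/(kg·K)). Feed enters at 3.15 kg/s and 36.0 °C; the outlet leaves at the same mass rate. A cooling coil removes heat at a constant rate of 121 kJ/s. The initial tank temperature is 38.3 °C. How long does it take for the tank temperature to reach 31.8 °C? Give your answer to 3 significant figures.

108 s

M c_p dT/dt = ṁ c_p (T_in − T) − Q̇.
τ = M/ṁ = 128.89 s; T_ss = T_in − Q̇/(ṁ c_p) = 26.832 °C.
T(t) = T_ss + (T₀ − T_ss) e^(−t/τ). Set T = 31.8:
e^(−t/τ) = (31.8 − 26.832)/(38.3 − 26.832) = 0.43319
t = −128.89 · ln(0.43319) = 107.83 s.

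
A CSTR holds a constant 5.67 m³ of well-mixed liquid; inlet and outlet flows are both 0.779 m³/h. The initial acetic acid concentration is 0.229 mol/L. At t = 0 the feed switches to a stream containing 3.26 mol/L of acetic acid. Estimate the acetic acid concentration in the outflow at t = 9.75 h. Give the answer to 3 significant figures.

Accumulation = in − out for the solute gives V dC/dt = Q(C_in − C).
Rewrite as dC/dt + C/τ = C_in/τ, τ = V/Q = 7.2786 h.
Solution: C(t) = C_in + (C₀ − C_in) e^(−t/τ).
C(9.75) = 3.26 + (0.229 − 3.26)·e^(−9.75/7.2786) = 3.26 + (-3.0310)·0.26196 = 2.4660 mol/L.

2.47 mol/L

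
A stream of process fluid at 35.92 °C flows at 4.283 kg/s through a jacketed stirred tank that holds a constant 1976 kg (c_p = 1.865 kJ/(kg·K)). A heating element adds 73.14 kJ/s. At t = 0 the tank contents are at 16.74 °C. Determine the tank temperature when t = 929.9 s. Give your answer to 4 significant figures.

Energy balance: M c_p dT/dt = ṁ c_p (T_in − T) + 73.14.
Rearrange: dT/dt = (T_ss − T)/τ with τ = M/ṁ = 461.359 s and T_ss = T_in + Q̇/(ṁ c_p) = 45.0765 °C.
Solution: T(t) = T_ss + (T₀ − T_ss) e^(−t/τ).
T(929.9) = 45.0765 + (-28.3365)·e^(−929.9/461.359) = 45.0765 + (-28.3365)·0.133245 = 41.3008 °C.

41.30 °C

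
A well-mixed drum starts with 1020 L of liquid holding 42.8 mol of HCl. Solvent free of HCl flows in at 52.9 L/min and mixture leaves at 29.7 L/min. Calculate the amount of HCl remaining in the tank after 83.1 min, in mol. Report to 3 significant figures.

11.0 mol

Total volume: dV/dt = Q_in − Q_out = 23.200 L/min, so V(t) = 1020 + 23.200 t and V(83.1) = 2947.9 L.
Solute balance: dm/dt = 0 − Q_out C = −Q_out m/V(t).
dm/m = −Q_out dt/(V₀ + 23.200 t); integrating gives ln(m/m₀) = −(Q_out/(Q_in−Q_out)) ln(V/V₀).
m = m₀ (V₀/V)^(Q_out/(Q_in−Q_out)) = 42.8 × (1020/2947.9)^(1.2802) = 11.000 mol.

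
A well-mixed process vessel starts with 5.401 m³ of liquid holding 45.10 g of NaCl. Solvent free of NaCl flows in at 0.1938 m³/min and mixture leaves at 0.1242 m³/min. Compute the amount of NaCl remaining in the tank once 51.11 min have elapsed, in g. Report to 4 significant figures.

18.28 g

Let m(t) be the amount of NaCl. Volume: V(t) = V₀ + (Q_in − Q_out) t = 5.401 + 0.0696000 t; V(51.11) = 8.95826 m³.
Solute balance: dm/dt = 0 − Q_out C = −Q_out m/V(t).
dm/m = −Q_out dt/(V₀ + 0.0696000 t); integrating gives ln(m/m₀) = −(Q_out/(Q_in−Q_out)) ln(V/V₀).
m = m₀ (V₀/V)^(Q_out/(Q_in−Q_out)) = 45.10 × (5.401/8.95826)^(1.78448) = 18.2826 g.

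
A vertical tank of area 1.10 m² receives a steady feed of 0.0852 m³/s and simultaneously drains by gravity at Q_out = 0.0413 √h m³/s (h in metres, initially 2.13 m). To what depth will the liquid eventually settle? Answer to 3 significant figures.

4.26 m

A dh/dt = Q_in − 0.0413 √h. Steady state requires inflow = outflow:
Q_in = 0.0413 √h_ss ⇒ √h_ss = 0.0852/0.0413 = 2.0630.
h_ss = 2.0630² = 4.2558 m. (Since h₀ = 2.13 m < h_ss, the level will rise toward this value.)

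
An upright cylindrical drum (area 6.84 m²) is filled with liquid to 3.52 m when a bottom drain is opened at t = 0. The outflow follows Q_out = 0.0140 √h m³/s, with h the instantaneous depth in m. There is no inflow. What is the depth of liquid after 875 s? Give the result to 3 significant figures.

0.962 m

With no inflow, A dh/dt = −0.0140 √h.
This is separable: 2 d(√h)/dt = −0.0140/A, so √h = √h₀ − (0.0140/(2A)) t.
√h = √3.52 − 0.0140·875/(2·6.84) = 1.8762 − 0.89547 = 0.98070.
h = 0.98070² = 0.96177 m.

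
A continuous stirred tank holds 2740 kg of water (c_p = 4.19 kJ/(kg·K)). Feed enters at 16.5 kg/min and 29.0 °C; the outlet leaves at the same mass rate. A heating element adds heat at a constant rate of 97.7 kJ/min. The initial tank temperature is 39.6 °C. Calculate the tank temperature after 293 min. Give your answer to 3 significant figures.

First-law balance (no shaft work): M c_p dT/dt = ṁ c_p (T_in − T) + 97.7.
Rearrange: dT/dt = (T_ss − T)/τ with τ = M/ṁ = 166.06 min and T_ss = T_in + Q̇/(ṁ c_p) = 30.413 °C.
Solution: T(t) = T_ss + (T₀ − T_ss) e^(−t/τ).
T(293) = 30.413 + (9.1868)·e^(−293/166.06) = 30.413 + (9.1868)·0.17129 = 31.987 °C.

32.0 °C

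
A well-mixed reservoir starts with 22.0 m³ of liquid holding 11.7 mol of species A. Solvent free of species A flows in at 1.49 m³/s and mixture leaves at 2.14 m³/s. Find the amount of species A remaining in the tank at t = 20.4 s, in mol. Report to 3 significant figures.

Let m(t) be the amount of species A. Volume: V(t) = V₀ + (Q_in − Q_out) t = 22.0 − 0.65000 t; V(20.4) = 8.7400 m³.
No species A enters, so dm/dt = −Q_out · (m/V).
Separate: dm/m = −Q_out dt/V(t) ⇒ ln(m/m₀) = −(Q_out/(Q_in−Q_out)) ln(V/V₀).
m = m₀ (V₀/V)^(Q_out/(Q_in−Q_out)) = 11.7 × (22.0/8.7400)^(-3.2923) = 0.56010 mol.

0.560 mol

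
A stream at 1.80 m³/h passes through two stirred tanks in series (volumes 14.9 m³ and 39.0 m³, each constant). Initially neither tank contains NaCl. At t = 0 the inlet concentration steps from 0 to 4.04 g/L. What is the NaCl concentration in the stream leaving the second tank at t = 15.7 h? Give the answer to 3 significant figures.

1.25 g/L

Each tank obeys Vᵢ dCᵢ/dt = Q(Cᵢ₋₁ − Cᵢ), so τᵢ = Vᵢ/Q.
τ₁ = 14.9/1.80 = 8.2778 h; τ₂ = 39.0/1.80 = 21.667 h.
Solving the cascade with C₁(0)=C₂(0)=0 gives C₂(t) = C_in[1 − (τ₁ e^(−t/τ₁) − τ₂ e^(−t/τ₂))/(τ₁ − τ₂)].
At t = 15.7: e^(−t/τ₁) = 0.15007, e^(−t/τ₂) = 0.48451.
C₂ = 4.04·[1 − (8.2778·0.15007 − 21.667·0.48451)/(-13.389)] = 4.04·0.30872 = 1.2472 g/L.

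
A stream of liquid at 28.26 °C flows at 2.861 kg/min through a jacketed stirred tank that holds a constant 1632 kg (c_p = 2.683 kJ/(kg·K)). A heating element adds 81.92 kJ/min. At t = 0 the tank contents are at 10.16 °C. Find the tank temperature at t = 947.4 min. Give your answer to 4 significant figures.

M c_p dT/dt = ṁ c_p (T_in − T) + Q̇.
τ = M/ṁ = 570.430 min; T_ss = T_in + Q̇/(ṁ c_p) = 28.26 + 81.92/(2.861·2.683) = 38.9321 °C.
This is linear first-order; T(t) = T_ss + (T₀ − T_ss) e^(−t/τ).
T(947.4) = 38.9321 + (-28.7721)·e^(−947.4/570.430) = 38.9321 + (-28.7721)·0.189977 = 33.4661 °C.

33.47 °C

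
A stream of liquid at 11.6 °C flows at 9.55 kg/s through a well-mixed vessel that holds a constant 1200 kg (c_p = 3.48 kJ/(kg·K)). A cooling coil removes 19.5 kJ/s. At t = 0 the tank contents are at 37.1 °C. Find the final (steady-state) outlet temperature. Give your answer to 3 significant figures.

11.0 °C

Heat balance on the well-mixed liquid: M c_p dT/dt = ṁ c_p (T_in − T) − 19.5.
At steady state dT/dt = 0 ⇒ T_ss = T_in − Q̇/(ṁ c_p) = 11.6 − 19.5/(9.55·3.48) = 11.013 °C.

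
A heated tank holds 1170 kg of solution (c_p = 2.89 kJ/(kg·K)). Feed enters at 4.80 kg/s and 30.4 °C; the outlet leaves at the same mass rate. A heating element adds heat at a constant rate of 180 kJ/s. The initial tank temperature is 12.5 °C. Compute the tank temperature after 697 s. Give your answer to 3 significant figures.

M c_p dT/dt = ṁ c_p (T_in − T) + Q̇.
Rearrange: dT/dt = (T_ss − T)/τ with τ = M/ṁ = 243.75 s and T_ss = T_in + Q̇/(ṁ c_p) = 43.376 °C.
Solution: T(t) = T_ss + (T₀ − T_ss) e^(−t/τ).
T(697) = 43.376 + (-30.876)·e^(−697/243.75) = 43.376 + (-30.876)·0.057298 = 41.607 °C.

41.6 °C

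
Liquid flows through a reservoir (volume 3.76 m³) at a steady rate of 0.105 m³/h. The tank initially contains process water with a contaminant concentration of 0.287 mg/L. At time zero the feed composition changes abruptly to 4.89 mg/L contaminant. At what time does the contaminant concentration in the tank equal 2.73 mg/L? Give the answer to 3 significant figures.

27.1 h

Species balance: V dC/dt = Q(C_in − C) ⇒ τ = V/Q = 35.810 h.
C(t) = C_in + (C₀ − C_in) e^(−t/τ). Set C = 2.73 and solve for t:
e^(−t/τ) = (C − C_in)/(C₀ − C_in) = (2.73 − 4.89)/(0.287 − 4.89) = 0.46926
t = −τ ln(…) = 35.810 × 0.75660 = 27.093 h.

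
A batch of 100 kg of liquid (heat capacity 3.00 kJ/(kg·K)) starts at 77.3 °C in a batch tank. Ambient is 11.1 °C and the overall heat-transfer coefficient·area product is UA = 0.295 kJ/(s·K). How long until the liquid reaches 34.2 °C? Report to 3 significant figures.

1070 s

Lumped-capacitance energy balance: M c_p dT/dt = UA(T_amb − T).
τ = M c_p/UA = 1016.9 s; T_ss = T_amb = 11.100 °C.
T(t) = T_ss + (T₀ − T_ss)e^(−t/τ); set T = 34.2:
t = −τ ln[(T − T_ss)/(T₀ − T_ss)] = −1016.9 · ln(0.34894) = 1070.7 s.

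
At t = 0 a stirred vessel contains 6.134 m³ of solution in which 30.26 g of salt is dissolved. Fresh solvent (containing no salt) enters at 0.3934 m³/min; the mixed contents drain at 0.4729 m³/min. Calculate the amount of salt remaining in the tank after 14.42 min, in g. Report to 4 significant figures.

Let m(t) be the amount of salt. Volume: V(t) = V₀ + (Q_in − Q_out) t = 6.134 − 0.0795000 t; V(14.42) = 4.98761 m³.
Solute balance: dm/dt = 0 − Q_out C = −Q_out m/V(t).
dm/m = −Q_out dt/(V₀ − 0.0795000 t); integrating gives ln(m/m₀) = −(Q_out/(Q_in−Q_out)) ln(V/V₀).
m = m₀ (V₀/V)^(Q_out/(Q_in−Q_out)) = 30.26 × (6.134/4.98761)^(-5.94843) = 8.83884 g.

8.839 g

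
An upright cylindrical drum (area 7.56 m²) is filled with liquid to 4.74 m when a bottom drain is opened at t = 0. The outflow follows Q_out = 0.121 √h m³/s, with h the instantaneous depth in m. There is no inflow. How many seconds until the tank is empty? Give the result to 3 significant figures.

272 s

A dh/dt = −Q_out = −0.121 √h.
Separate and integrate: 2(√h − √h₀) = −(0.121/A) t.
Set h = 0: 2√h₀ = (0.121/A) t_empty ⇒ t_empty = 2A√h₀/0.121.
t_empty = 2·7.56·√4.74/0.121 = 15.120·2.1772/0.121 = 272.05 s.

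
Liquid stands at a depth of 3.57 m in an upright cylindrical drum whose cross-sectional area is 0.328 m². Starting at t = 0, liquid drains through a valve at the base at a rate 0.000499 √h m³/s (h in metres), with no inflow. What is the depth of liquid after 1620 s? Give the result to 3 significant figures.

With no inflow, A dh/dt = −0.000499 √h.
This is separable: 2 d(√h)/dt = −0.000499/A, so √h = √h₀ − (0.000499/(2A)) t.
√h = √3.57 − 0.000499·1620/(2·0.328) = 1.8894 − 1.2323 = 0.65716.
h = 0.65716² = 0.43186 m.

0.432 m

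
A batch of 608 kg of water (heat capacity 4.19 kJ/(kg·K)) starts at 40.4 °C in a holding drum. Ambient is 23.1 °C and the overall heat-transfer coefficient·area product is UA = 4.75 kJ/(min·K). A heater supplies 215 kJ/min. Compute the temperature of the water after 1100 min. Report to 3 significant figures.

Energy balance: M c_p dT/dt = −UA(T − T_amb) + Q̇.
dT/dt = (T_ss − T)/τ with T_ss = T_amb + Q̇/UA = 23.1 + 215/4.75 = 68.363 °C, τ = M c_p/UA = 608·4.19/4.75 = 536.32 min.
This is linear first-order; T(t) = T_ss + (T₀ − T_ss) e^(−t/τ).
T(1100) = 68.363 + (-27.963)·0.12860 = 64.767 °C.

64.8 °C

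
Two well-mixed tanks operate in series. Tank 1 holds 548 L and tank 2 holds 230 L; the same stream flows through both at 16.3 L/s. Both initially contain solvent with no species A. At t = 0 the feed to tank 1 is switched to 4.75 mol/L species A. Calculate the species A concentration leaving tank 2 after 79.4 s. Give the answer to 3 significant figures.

Each tank obeys Vᵢ dCᵢ/dt = Q(Cᵢ₋₁ − Cᵢ), so τᵢ = Vᵢ/Q.
τ₁ = 548/16.3 = 33.620 s; τ₂ = 230/16.3 = 14.110 s.
Tank 1: C₁ = C_in(1 − e^(−t/τ₁)). Tank 2 (τ₁ ≠ τ₂): C₂ = C_in[1 − (τ₁ e^(−t/τ₁) − τ₂ e^(−t/τ₂))/(τ₁ − τ₂)].
At t = 79.4: e^(−t/τ₁) = 0.094258, e^(−t/τ₂) = 0.0035992.
C₂ = 4.75·[1 − (33.620·0.094258 − 14.110·0.0035992)/(19.509)] = 4.75·0.84017 = 3.9908 mol/L.

3.99 mol/L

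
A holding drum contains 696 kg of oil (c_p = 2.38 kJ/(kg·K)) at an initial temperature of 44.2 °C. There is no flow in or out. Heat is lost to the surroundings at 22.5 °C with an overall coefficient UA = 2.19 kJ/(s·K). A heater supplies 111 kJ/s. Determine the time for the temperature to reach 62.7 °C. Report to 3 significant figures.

Lumped-capacitance energy balance: M c_p dT/dt = UA(T_amb − T) + Q̇.
τ = M c_p/UA = 756.38 s; T_ss = T_amb + Q̇/UA = 22.5 + 111/2.19 = 73.185 °C.
T(t) = T_ss + (T₀ − T_ss)e^(−t/τ); set T = 62.7:
t = −τ ln[(T − T_ss)/(T₀ − T_ss)] = −756.38 · ln(0.36174) = 769.12 s.

769 s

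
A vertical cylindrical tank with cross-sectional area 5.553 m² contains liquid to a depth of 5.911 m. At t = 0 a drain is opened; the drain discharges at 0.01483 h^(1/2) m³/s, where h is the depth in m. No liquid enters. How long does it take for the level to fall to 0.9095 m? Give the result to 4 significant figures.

1107 s

A dh/dt = −Q_out = −0.01483 √h.
Separate and integrate: 2(√h − √h₀) = −(0.01483/A) t.
t = 2A(√h₀ − √h)/0.01483 = 2·5.553·(√5.911 − √0.9095)/0.01483
  = 11.1060 × (2.43125 − 0.953677) / 0.01483 = 1106.54 s.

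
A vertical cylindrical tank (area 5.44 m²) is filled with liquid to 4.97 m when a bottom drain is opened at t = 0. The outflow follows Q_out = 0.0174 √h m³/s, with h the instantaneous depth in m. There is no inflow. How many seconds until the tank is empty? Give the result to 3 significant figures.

With no inflow, A dh/dt = −0.0174 √h.
∫ h^(−1/2) dh = −(0.0174/A) ∫ dt, giving 2√h = 2√h₀ − (0.0174/A) t.
Tank is empty when √h = 0: t_empty = 2A√h₀/0.0174.
t_empty = 2·5.44·√4.97/0.0174 = 10.880·2.2293/0.0174 = 1394.0 s.

1390 s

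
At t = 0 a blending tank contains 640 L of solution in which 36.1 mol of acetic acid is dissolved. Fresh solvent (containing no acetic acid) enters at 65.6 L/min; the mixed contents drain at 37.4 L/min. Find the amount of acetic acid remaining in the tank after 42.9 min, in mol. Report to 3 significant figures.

Total volume: dV/dt = Q_in − Q_out = 28.200 L/min, so V(t) = 640 + 28.200 t and V(42.9) = 1849.8 L.
Species balance (pure solvent in): dm/dt = −Q_out · m/V(t).
dm/m = −Q_out dt/(V₀ + 28.200 t); integrating gives ln(m/m₀) = −(Q_out/(Q_in−Q_out)) ln(V/V₀).
m = m₀ (V₀/V)^(Q_out/(Q_in−Q_out)) = 36.1 × (640/1849.8)^(1.3262) = 8.8347 mol.

8.83 mol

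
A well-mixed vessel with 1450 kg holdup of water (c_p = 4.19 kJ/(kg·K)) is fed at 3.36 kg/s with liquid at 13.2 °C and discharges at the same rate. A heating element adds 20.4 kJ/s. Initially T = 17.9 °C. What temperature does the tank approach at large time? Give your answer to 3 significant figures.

M c_p dT/dt = ṁ c_p (T_in − T) + Q̇.
At steady state dT/dt = 0 ⇒ T_ss = T_in + Q̇/(ṁ c_p) = 13.2 + 20.4/(3.36·4.19) = 14.649 °C.

14.6 °C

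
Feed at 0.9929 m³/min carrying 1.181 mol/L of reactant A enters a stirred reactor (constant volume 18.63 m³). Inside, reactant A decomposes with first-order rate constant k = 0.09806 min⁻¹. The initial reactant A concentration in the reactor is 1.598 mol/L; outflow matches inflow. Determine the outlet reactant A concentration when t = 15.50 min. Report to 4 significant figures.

0.5290 mol/L

Species balance: V dC/dt = Q C_in − Q C − k V C.
This is linear with rate a = Q/V + k = 0.151356 min⁻¹.
C_ss = Q C_in/(Q + kV) = 0.415857 mol/L; C(t) = C_ss + (C₀ − C_ss) e^(−a t).
C(15.50) = 0.415857 + (1.18214)·e^(−0.151356·15.50) = 0.415857 + (1.18214)·0.0957500 = 0.529047 mol/L.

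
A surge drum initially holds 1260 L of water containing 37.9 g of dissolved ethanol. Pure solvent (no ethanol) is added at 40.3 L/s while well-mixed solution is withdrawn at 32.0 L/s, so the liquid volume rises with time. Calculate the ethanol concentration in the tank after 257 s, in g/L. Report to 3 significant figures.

0.000245 g/L

Total volume: dV/dt = Q_in − Q_out = 8.3000 L/s, so V(t) = 1260 + 8.3000 t and V(257) = 3393.1 L.
Solute balance: dm/dt = 0 − Q_out C = −Q_out m/V(t).
dm/m = −Q_out dt/(V₀ + 8.3000 t); integrating gives ln(m/m₀) = −(Q_out/(Q_in−Q_out)) ln(V/V₀).
m = m₀ (V₀/V)^(Q_out/(Q_in−Q_out)) = 37.9 × (1260/3393.1)^(3.8554) = 0.83164 g.
C = m/V = 0.83164/3393.1 = 0.00024510 g/L.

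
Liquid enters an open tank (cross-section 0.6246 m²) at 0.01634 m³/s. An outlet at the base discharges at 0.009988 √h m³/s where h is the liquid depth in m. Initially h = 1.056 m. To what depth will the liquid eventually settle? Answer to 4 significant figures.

A dh/dt = Q_in − 0.009988 √h. Steady state requires inflow = outflow:
Q_in = 0.009988 √h_ss ⇒ √h_ss = 0.01634/0.009988 = 1.63596.
h_ss = 1.63596² = 2.67638 m. (Since h₀ = 1.056 m < h_ss, the level will rise toward this value.)

2.676 m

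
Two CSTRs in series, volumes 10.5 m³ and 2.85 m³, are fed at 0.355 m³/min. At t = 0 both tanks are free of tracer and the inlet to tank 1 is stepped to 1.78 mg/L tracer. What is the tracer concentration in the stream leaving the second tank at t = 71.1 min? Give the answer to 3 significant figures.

Each tank obeys Vᵢ dCᵢ/dt = Q(Cᵢ₋₁ − Cᵢ), so τᵢ = Vᵢ/Q.
τ₁ = 10.5/0.355 = 29.577 min; τ₂ = 2.85/0.355 = 8.0282 min.
Tank 1: C₁ = C_in(1 − e^(−t/τ₁)). Tank 2 (τ₁ ≠ τ₂): C₂ = C_in[1 − (τ₁ e^(−t/τ₁) − τ₂ e^(−t/τ₂))/(τ₁ − τ₂)].
At t = 71.1: e^(−t/τ₁) = 0.090369, e^(−t/τ₂) = 0.00014248.
C₂ = 1.78·[1 − (29.577·0.090369 − 8.0282·0.00014248)/(21.549)] = 1.78·0.87602 = 1.5593 mg/L.

1.56 mg/L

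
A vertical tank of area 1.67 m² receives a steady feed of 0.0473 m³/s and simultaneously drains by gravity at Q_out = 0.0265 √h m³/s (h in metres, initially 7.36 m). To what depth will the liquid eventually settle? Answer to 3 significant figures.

3.19 m

Level balance: A dh/dt = 0.0473 − 0.0265 √h. Setting dh/dt = 0:
Q_in = 0.0265 √h_ss ⇒ √h_ss = 0.0473/0.0265 = 1.7849.
h_ss = 1.7849² = 3.1859 m. (Since h₀ = 7.36 m > h_ss, the level will fall toward this value.)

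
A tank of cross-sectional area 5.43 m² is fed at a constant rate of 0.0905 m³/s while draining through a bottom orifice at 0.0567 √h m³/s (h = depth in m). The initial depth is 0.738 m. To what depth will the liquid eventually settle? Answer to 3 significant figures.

Volume balance on the tank: A dh/dt = Q_in − 0.0567 √h. At steady state dh/dt = 0:
Q_in = 0.0567 √h_ss ⇒ √h_ss = 0.0905/0.0567 = 1.5961.
h_ss = 1.5961² = 2.5476 m. (Since h₀ = 0.738 m < h_ss, the level will rise toward this value.)

2.55 m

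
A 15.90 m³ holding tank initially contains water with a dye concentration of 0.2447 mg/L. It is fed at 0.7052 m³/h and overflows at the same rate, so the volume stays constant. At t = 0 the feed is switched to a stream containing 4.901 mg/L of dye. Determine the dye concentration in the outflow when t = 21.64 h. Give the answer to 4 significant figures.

3.118 mg/L

Species balance on the tank: V dC/dt = Q(C_in − C).
So dC/dt = (C_in − C)/τ with τ = V/Q = 15.90/0.7052 = 22.5468 h.
C approaches C_in exponentially: C(t) = C_in + (C₀ − C_in) e^(−t/τ).
C(21.64) = 4.901 + (0.2447 − 4.901)·e^(−21.64/22.5468) = 4.901 + (-4.65630)·0.382977 = 3.11775 mg/L.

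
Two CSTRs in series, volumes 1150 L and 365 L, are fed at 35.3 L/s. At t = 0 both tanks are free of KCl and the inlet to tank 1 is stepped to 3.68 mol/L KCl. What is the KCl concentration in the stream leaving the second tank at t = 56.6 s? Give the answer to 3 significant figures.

2.74 mol/L

Species balance on tank i: dCᵢ/dt = (Cᵢ₋₁ − Cᵢ)/τᵢ with τᵢ = Vᵢ/Q.
τ₁ = 1150/35.3 = 32.578 s; τ₂ = 365/35.3 = 10.340 s.
Tank 1: C₁ = C_in(1 − e^(−t/τ₁)). Tank 2 (τ₁ ≠ τ₂): C₂ = C_in[1 − (τ₁ e^(−t/τ₁) − τ₂ e^(−t/τ₂))/(τ₁ − τ₂)].
At t = 56.6: e^(−t/τ₁) = 0.17598, e^(−t/τ₂) = 0.0041948.
C₂ = 3.68·[1 − (32.578·0.17598 − 10.340·0.0041948)/(22.238)] = 3.68·0.74414 = 2.7384 mol/L.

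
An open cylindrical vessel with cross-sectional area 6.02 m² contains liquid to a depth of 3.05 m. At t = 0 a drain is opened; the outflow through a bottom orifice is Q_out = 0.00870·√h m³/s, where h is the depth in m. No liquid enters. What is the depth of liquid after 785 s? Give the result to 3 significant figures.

A dh/dt = −Q_out = −0.00870 √h.
Separate and integrate: 2(√h − √h₀) = −(0.00870/A) t.
√h = √3.05 − 0.00870·785/(2·6.02) = 1.7464 − 0.56723 = 1.1792.
h = 1.1792² = 1.3905 m.

1.39 m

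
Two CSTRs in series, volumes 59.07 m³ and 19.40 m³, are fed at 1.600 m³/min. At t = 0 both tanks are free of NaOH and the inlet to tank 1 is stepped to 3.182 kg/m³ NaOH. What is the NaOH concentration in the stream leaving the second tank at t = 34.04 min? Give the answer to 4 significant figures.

Each tank obeys Vᵢ dCᵢ/dt = Q(Cᵢ₋₁ − Cᵢ), so τᵢ = Vᵢ/Q.
τ₁ = 59.07/1.600 = 36.9187 min; τ₂ = 19.40/1.600 = 12.1250 min.
Solving the cascade with C₁(0)=C₂(0)=0 gives C₂(t) = C_in[1 − (τ₁ e^(−t/τ₁) − τ₂ e^(−t/τ₂))/(τ₁ − τ₂)].
At t = 34.04: e^(−t/τ₁) = 0.397713, e^(−t/τ₂) = 0.0603604.
C₂ = 3.182·[1 − (36.9187·0.397713 − 12.1250·0.0603604)/(24.7937)] = 3.182·0.437310 = 1.39152 kg/m³.

1.392 kg/m³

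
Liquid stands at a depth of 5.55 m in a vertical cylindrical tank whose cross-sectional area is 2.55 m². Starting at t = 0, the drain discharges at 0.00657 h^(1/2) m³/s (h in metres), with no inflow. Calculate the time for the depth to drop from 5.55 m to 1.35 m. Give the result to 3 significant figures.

Mass balance (ρ constant): A dh/dt = −0.00657 √h.
∫ h^(−1/2) dh = −(0.00657/A) ∫ dt, giving 2√h = 2√h₀ − (0.00657/A) t.
t = 2A(√h₀ − √h)/0.00657 = 2·2.55·(√5.55 − √1.35)/0.00657
  = 5.1000 × (2.3558 − 1.1619) / 0.00657 = 926.81 s.

927 s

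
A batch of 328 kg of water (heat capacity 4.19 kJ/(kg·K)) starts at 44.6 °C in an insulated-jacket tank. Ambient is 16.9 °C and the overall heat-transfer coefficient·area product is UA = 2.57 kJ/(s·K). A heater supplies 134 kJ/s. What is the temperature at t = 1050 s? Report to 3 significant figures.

65.6 °C

Lumped-capacitance energy balance: M c_p dT/dt = UA(T_amb − T) + Q̇.
dT/dt = (T_ss − T)/τ with T_ss = T_amb + Q̇/UA = 16.9 + 134/2.57 = 69.040 °C, τ = M c_p/UA = 328·4.19/2.57 = 534.75 s.
Integrating: T(t) = T_ss + (T₀ − T_ss) e^(−t/τ).
T(1050) = 69.040 + (-24.440)·0.14036 = 65.610 °C.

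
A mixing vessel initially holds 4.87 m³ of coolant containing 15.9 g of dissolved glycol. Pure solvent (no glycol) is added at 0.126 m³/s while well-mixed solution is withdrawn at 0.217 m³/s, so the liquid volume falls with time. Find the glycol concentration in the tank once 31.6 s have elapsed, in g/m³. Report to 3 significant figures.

Let m(t) be the amount of glycol. Volume: V(t) = V₀ + (Q_in − Q_out) t = 4.87 − 0.091000 t; V(31.6) = 1.9944 m³.
No glycol enters, so dm/dt = −Q_out · (m/V).
Separate: dm/m = −Q_out dt/V(t) ⇒ ln(m/m₀) = −(Q_out/(Q_in−Q_out)) ln(V/V₀).
m = m₀ (V₀/V)^(Q_out/(Q_in−Q_out)) = 15.9 × (4.87/1.9944)^(-2.3846) = 1.8917 g.
C = m/V = 1.8917/1.9944 = 0.94848 g/m³.

0.948 g/m³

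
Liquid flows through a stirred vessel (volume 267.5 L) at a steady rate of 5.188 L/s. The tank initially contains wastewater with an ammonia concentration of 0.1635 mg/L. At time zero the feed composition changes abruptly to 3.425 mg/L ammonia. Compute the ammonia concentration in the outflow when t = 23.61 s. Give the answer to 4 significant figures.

Accumulation = in − out for the solute gives V dC/dt = Q(C_in − C).
Time constant τ = V/Q = 267.5/5.188 = 51.5613 s.
C approaches C_in exponentially: C(t) = C_in + (C₀ − C_in) e^(−t/τ).
C(23.61) = 3.425 + (0.1635 − 3.425)·e^(−23.61/51.5613) = 3.425 + (-3.26150)·0.632610 = 1.36174 mg/L.

1.362 mg/L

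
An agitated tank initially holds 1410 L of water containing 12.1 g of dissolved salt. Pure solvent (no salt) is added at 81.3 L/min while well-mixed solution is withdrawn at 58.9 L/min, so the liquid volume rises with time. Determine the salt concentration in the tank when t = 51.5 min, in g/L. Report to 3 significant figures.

0.000980 g/L

Let m(t) be the amount of salt. Volume: V(t) = V₀ + (Q_in − Q_out) t = 1410 + 22.400 t; V(51.5) = 2563.6 L.
Solute balance: dm/dt = 0 − Q_out C = −Q_out m/V(t).
Separate: dm/m = −Q_out dt/V(t) ⇒ ln(m/m₀) = −(Q_out/(Q_in−Q_out)) ln(V/V₀).
m = m₀ (V₀/V)^(Q_out/(Q_in−Q_out)) = 12.1 × (1410/2563.6)^(2.6295) = 2.5124 g.
C = m/V = 2.5124/2563.6 = 0.00098004 g/L.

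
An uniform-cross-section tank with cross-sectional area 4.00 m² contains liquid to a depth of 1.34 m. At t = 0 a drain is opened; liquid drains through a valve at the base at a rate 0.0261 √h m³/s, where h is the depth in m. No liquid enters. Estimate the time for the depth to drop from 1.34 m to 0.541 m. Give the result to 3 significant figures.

A dh/dt = −Q_out = −0.0261 √h.
Separate and integrate: 2(√h − √h₀) = −(0.0261/A) t.
t = 2A(√h₀ − √h)/0.0261 = 2·4.00·(√1.34 − √0.541)/0.0261
  = 8.0000 × (1.1576 − 0.73553) / 0.0261 = 129.37 s.

129 s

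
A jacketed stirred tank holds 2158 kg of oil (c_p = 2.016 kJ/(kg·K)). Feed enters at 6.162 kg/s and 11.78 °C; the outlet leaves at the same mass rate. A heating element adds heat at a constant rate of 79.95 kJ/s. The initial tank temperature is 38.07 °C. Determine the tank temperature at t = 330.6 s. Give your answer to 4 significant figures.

25.94 °C

M c_p dT/dt = ṁ c_p (T_in − T) + Q̇.
τ = M/ṁ = 350.211 s; T_ss = T_in + Q̇/(ṁ c_p) = 11.78 + 79.95/(6.162·2.016) = 18.2159 °C.
Integrating: T(t) = T_ss + (T₀ − T_ss) e^(−t/τ).
T(330.6) = 18.2159 + (19.8541)·e^(−330.6/350.211) = 18.2159 + (19.8541)·0.389068 = 25.9405 °C.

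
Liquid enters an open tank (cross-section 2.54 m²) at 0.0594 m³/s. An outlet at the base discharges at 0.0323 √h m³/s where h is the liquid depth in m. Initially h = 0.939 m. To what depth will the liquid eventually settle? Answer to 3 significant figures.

Accumulation of liquid (constant cross-section A): A dh/dt = Q_in − 0.0323 √h. At steady state dh/dt = 0:
Q_in = 0.0323 √h_ss ⇒ √h_ss = 0.0594/0.0323 = 1.8390.
h_ss = 1.8390² = 3.3820 m. (Since h₀ = 0.939 m < h_ss, the level will rise toward this value.)

3.38 m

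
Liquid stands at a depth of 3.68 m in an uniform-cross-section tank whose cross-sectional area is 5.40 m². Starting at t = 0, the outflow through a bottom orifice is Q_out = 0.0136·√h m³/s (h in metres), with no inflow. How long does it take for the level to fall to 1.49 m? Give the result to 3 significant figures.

Volume balance on the tank: A dh/dt = −0.0136 √h.
Separate and integrate: 2(√h − √h₀) = −(0.0136/A) t.
t = 2A(√h₀ − √h)/0.0136 = 2·5.40·(√3.68 − √1.49)/0.0136
  = 10.800 × (1.9183 − 1.2207) / 0.0136 = 554.04 s.

554 s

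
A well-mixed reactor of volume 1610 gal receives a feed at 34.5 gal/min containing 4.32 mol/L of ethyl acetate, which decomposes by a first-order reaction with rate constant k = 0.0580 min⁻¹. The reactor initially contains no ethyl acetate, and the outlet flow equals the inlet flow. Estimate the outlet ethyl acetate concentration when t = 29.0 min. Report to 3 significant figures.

1.05 mol/L

Accumulation = in − out − consumed: V dC/dt = Q C_in − Q C − k V C.
This is linear with rate a = Q/V + k = 0.079429 min⁻¹.
C_ss = Q C_in/(Q + kV) = 1.1655 mol/L; C(t) = C_ss + (C₀ − C_ss) e^(−a t).
C(29.0) = 1.1655 + (-1.1655)·e^(−0.079429·29.0) = 1.1655 + (-1.1655)·0.099916 = 1.0490 mol/L.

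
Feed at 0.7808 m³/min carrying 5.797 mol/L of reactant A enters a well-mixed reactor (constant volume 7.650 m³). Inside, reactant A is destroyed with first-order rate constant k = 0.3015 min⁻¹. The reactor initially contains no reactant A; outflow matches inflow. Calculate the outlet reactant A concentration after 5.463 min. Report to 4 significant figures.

Species balance: V dC/dt = Q C_in − Q C − k V C.
dC/dt = (Q/V) C_in − (Q/V + k) C; effective rate a = Q/V + k = 0.102065 + 0.3015 = 0.403565 min⁻¹.
C_ss = Q C_in/(Q + kV) = 1.46611 mol/L; C(t) = C_ss + (C₀ − C_ss) e^(−a t).
C(5.463) = 1.46611 + (-1.46611)·e^(−0.403565·5.463) = 1.46611 + (-1.46611)·0.110286 = 1.30442 mol/L.

1.304 mol/L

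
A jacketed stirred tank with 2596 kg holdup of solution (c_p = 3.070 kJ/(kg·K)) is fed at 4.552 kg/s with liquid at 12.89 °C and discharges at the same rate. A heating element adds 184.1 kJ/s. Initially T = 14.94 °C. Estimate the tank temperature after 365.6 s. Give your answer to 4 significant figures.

20.20 °C

First-law balance (no shaft work): M c_p dT/dt = ṁ c_p (T_in − T) + 184.1.
τ = M/ṁ = 570.299 s; T_ss = T_in + Q̇/(ṁ c_p) = 12.89 + 184.1/(4.552·3.070) = 26.0639 °C.
Solution: T(t) = T_ss + (T₀ − T_ss) e^(−t/τ).
T(365.6) = 26.0639 + (-11.1239)·e^(−365.6/570.299) = 26.0639 + (-11.1239)·0.526730 = 20.2046 °C.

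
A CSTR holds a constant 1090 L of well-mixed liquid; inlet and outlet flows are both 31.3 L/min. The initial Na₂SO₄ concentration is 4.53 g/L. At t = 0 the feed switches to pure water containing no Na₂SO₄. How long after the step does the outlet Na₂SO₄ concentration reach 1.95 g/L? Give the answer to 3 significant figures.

Species balance: V dC/dt = Q(C_in − C) ⇒ τ = V/Q = 34.824 min.
C(t) = C_in + (C₀ − C_in) e^(−t/τ). Set C = 1.95 and solve for t:
e^(−t/τ) = (C − C_in)/(C₀ − C_in) = (1.95 − 0)/(4.53 − 0) = 0.43046
t = −τ ln(…) = 34.824 × 0.84289 = 29.353 min.

29.4 min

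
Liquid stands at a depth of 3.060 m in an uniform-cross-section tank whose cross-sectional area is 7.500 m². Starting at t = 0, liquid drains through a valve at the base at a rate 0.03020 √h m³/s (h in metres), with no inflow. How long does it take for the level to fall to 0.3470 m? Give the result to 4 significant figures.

Accumulation of liquid (constant cross-section A): A dh/dt = −0.03020 √h.
This is separable: 2 d(√h)/dt = −0.03020/A, so √h = √h₀ − (0.03020/(2A)) t.
t = 2A(√h₀ − √h)/0.03020 = 2·7.500·(√3.060 − √0.3470)/0.03020
  = 15.0000 × (1.74929 − 0.589067) / 0.03020 = 576.267 s.

576.3 s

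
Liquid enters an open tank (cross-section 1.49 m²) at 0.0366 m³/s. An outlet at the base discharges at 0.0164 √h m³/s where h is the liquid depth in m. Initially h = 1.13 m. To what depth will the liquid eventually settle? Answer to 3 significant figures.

4.98 m

Volume balance on the tank: A dh/dt = Q_in − 0.0164 √h. At steady state dh/dt = 0:
Q_in = 0.0164 √h_ss ⇒ √h_ss = 0.0366/0.0164 = 2.2317.
h_ss = 2.2317² = 4.9805 m. (Since h₀ = 1.13 m < h_ss, the level will rise toward this value.)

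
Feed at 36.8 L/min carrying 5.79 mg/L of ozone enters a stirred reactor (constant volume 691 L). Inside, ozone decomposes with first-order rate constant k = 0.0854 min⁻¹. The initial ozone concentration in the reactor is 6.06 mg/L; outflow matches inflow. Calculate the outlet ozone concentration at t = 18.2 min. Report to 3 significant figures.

Accumulation = in − out − consumed: V dC/dt = Q C_in − Q C − k V C.
dC/dt = (Q/V) C_in − (Q/V + k) C; effective rate a = Q/V + k = 0.053256 + 0.0854 = 0.13866 min⁻¹.
C_ss = Q C_in/(Q + kV) = 2.2239 mg/L; C(t) = C_ss + (C₀ − C_ss) e^(−a t).
C(18.2) = 2.2239 + (3.8361)·e^(−0.13866·18.2) = 2.2239 + (3.8361)·0.080175 = 2.5314 mg/L.

2.53 mg/L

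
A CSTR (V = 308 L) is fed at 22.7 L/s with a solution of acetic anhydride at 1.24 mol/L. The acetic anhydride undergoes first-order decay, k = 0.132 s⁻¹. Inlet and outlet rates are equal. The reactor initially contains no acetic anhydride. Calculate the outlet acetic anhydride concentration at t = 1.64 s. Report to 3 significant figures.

0.127 mol/L

Accumulation = in − out − consumed: V dC/dt = Q C_in − Q C − k V C.
This is linear with rate a = Q/V + k = 0.20570 s⁻¹.
C_ss = Q C_in/(Q + kV) = 0.44428 mol/L; C(t) = C_ss + (C₀ − C_ss) e^(−a t).
C(1.64) = 0.44428 + (-0.44428)·e^(−0.20570·1.64) = 0.44428 + (-0.44428)·0.71366 = 0.12722 mol/L.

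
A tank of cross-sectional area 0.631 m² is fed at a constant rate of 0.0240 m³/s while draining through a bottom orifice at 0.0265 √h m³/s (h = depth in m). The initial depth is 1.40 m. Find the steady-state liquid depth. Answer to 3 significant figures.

0.820 m

A dh/dt = Q_in − 0.0265 √h. Steady state requires inflow = outflow:
Q_in = 0.0265 √h_ss ⇒ √h_ss = 0.0240/0.0265 = 0.90566.
h_ss = 0.90566² = 0.82022 m. (Since h₀ = 1.40 m > h_ss, the level will fall toward this value.)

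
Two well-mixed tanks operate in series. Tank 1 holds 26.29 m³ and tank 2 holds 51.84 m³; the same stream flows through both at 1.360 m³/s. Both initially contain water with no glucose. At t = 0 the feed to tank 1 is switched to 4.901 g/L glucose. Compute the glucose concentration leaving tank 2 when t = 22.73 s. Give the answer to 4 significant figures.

Time constants: τᵢ = Vᵢ/Q for each well-mixed tank.
τ₁ = 26.29/1.360 = 19.3309 s; τ₂ = 51.84/1.360 = 38.1176 s.
Tank 1: C₁ = C_in(1 − e^(−t/τ₁)). Tank 2 (τ₁ ≠ τ₂): C₂ = C_in[1 − (τ₁ e^(−t/τ₁) − τ₂ e^(−t/τ₂))/(τ₁ − τ₂)].
At t = 22.73: e^(−t/τ₁) = 0.308560, e^(−t/τ₂) = 0.550840.
C₂ = 4.901·[1 − (19.3309·0.308560 − 38.1176·0.550840)/(-18.7868)] = 4.901·0.199864 = 0.979533 g/L.

0.9795 g/L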